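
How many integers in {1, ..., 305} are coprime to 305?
240

Prime factorization: 305 = 5 × 61
Using the formula φ(n) = n × Π(1 - 1/p) for each prime factor p:
φ(305) = 305 × (1 - 1/5) × (1 - 1/61)
φ(305) = 240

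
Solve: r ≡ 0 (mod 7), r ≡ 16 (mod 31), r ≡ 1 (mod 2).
M = 7 × 31 × 2 = 434. M₁ = 62, y₁ ≡ 6 (mod 7). M₂ = 14, y₂ ≡ 20 (mod 31). M₃ = 217, y₃ ≡ 1 (mod 2). r = 0×62×6 + 16×14×20 + 1×217×1 ≡ 357 (mod 434)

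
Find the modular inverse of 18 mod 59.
18^(-1) ≡ 23 (mod 59). Verification: 18 × 23 = 414 ≡ 1 (mod 59)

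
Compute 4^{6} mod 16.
0

Using successive squaring:
Binary expansion of 6: 110
Powers of 4 mod 16 (each is the square of the previous):
  4^1 ≡ 4 (mod 16)
  4^2 ≡ 4² = 16 ≡ 0 (mod 16)
  4^4 ≡ 0² = 0 ≡ 0 (mod 16)
6 = 4 + 2, so 4^6 = 4^4 × 4^2 ≡ 0 × 0 (mod 16)
Multiplying step by step:
  0 × 0 = 0 ≡ 0 (mod 16)
Result: 4^6 ≡ 0 (mod 16)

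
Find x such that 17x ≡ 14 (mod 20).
2

Since gcd(17, 20) = 1 divides 14, a solution exists.
Multiply both sides by the inverse of 17 mod 20:
  17^(-1) mod 20 = 13
  x ≡ 13 × 14 ≡ 182 ≡ 2 (mod 20)
Verification: 17 × 2 = 34 = 1 × 20 + 14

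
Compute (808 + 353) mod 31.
14

(808 + 353) = 1161
1161 mod 31 = 14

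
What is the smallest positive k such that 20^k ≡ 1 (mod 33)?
Powers of 20 mod 33: 20^1≡20, 20^2≡4, 20^3≡14, 20^4≡16, 20^5≡23, 20^6≡31, 20^7≡26, 20^8≡25, 20^9≡5, 20^10≡1. Order = 10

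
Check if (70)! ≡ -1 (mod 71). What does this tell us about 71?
(70)! mod 71 = 70. Since this equals -1 (mod 71), Wilson confirms 71 is prime.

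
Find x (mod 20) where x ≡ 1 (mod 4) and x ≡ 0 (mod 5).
M = 4 × 5 = 20. M₁ = 5, y₁ ≡ 1 (mod 4). M₂ = 4, y₂ ≡ 4 (mod 5). x = 1×5×1 + 0×4×4 ≡ 5 (mod 20)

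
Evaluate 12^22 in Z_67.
Using repeated squaring. 22 = 16 + 4 + 2 (binary 10110). Repeated squaring mod 67: 12^1 ≡ 12; 12^2 ≡ 12² = 144 ≡ 10; 12^4 ≡ 10² = 100 ≡ 33; 12^8 ≡ 33² = 1089 ≡ 17; 12^16 ≡ 17² = 289 ≡ 21. Multiply: 12^22 = 12^16 × 12^4 × 12^2 ≡ 21 × 33 × 10 (mod 67): 21 × 33 = 693 ≡ 23; 23 × 10 = 230 ≡ 29. So 12^22 ≡ 29 (mod 67).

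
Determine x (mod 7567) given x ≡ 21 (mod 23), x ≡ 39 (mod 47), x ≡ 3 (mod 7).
3517

Using the Chinese Remainder Theorem:
M = product of moduli = 7567
For equation 1: M_1 = 329, 329 ≡ 7 (mod 23), inverse of 329 mod 23 is 10 (check: 7 × 10 = 70 ≡ 1 (mod 23))
For equation 2: M_2 = 161, 161 ≡ 20 (mod 47), inverse of 161 mod 47 is 40 (check: 20 × 40 = 800 ≡ 1 (mod 47))
For equation 3: M_3 = 1081, 1081 ≡ 3 (mod 7), inverse of 1081 mod 7 is 5 (check: 3 × 5 = 15 ≡ 1 (mod 7))
Combine: x ≡ Σ r_i×M_i×(M_i⁻¹ mod m_i) = 21×329×10 + 39×161×40 + 3×1081×5 = 69090 + 251160 + 16215 = 336465
336465 mod 7567 = 3517
x ≡ 3517 (mod 7567)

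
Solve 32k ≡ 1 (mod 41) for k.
9

Using Extended Euclidean Algorithm:
gcd(32, 41) = 1
Bezout coefficients: 32 × 9 + 41 × -7 = 1
So 32 × 9 ≡ 1 (mod 41)
The inverse is 9 mod 41 = 9
Verification: 32 × 9 = 288 = 7 × 41 + 1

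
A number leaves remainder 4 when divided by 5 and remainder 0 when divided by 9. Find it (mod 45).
M = 5 × 9 = 45. M₁ = 9, y₁ ≡ 4 (mod 5). M₂ = 5, y₂ ≡ 2 (mod 9). m = 4×9×4 + 0×5×2 ≡ 9 (mod 45)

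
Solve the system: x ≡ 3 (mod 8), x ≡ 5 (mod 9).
M = 8 × 9 = 72. M₁ = 9, y₁ ≡ 1 (mod 8). M₂ = 8, y₂ ≡ 8 (mod 9). x = 3×9×1 + 5×8×8 ≡ 59 (mod 72)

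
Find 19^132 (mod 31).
Using Fermat: 19^{30} ≡ 1 (mod 31). 132 ≡ 12 (mod 30). So 19^{132} ≡ 19^{12} ≡ 4 (mod 31)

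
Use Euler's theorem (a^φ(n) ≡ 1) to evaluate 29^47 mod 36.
By Euler: 29^{12} ≡ 1 (mod 36) since gcd(29, 36) = 1. 47 = 3×12 + 11. So 29^{47} ≡ 29^{11} ≡ 5 (mod 36)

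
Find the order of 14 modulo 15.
Powers of 14 mod 15: 14^1≡14, 14^2≡1. Order = 2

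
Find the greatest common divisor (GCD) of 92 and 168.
4

Using the Euclidean algorithm:
92 = 0 × 168 + 92
168 = 1 × 92 + 76
92 = 1 × 76 + 16
76 = 4 × 16 + 12
16 = 1 × 12 + 4
12 = 3 × 4 + 0

GCD(92, 168) = 4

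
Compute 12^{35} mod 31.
26

Using successive squaring:
Binary expansion of 35: 100011
Powers of 12 mod 31 (each is the square of the previous):
  12^1 ≡ 12 (mod 31)
  12^2 ≡ 12² = 144 ≡ 20 (mod 31)
  12^4 ≡ 20² = 400 ≡ 28 (mod 31)
  12^8 ≡ 28² = 784 ≡ 9 (mod 31)
  12^16 ≡ 9² = 81 ≡ 19 (mod 31)
  12^32 ≡ 19² = 361 ≡ 20 (mod 31)
35 = 32 + 2 + 1, so 12^35 = 12^32 × 12^2 × 12^1 ≡ 20 × 20 × 12 (mod 31)
Multiplying step by step:
  20 × 20 = 400 ≡ 28 (mod 31)
  28 × 12 = 336 ≡ 26 (mod 31)
Result: 12^35 ≡ 26 (mod 31)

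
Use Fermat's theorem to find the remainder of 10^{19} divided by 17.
14

By Fermat's Little Theorem, a^(p-1) ≡ 1 (mod p) for prime p and gcd(a, p) = 1
Here p = 17, so 10^16 ≡ 1 (mod 17)
We can reduce the exponent: 19 mod 16 = 3
So 10^19 ≡ 10^3 (mod 17)
Computing: 10^3 mod 17 = 14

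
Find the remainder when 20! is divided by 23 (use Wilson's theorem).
(22)! = (20)! × (21) × (22) ≡ -1 (mod 23). So (20)! ≡ -1 × [(22)(21)]^(-1) ≡ 11 (mod 23)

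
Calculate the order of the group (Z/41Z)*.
40

Prime factorization: 41 = 41
Using the formula φ(n) = n × Π(1 - 1/p) for each prime factor p:
φ(41) = 41 × (1 - 1/41)
φ(41) = 40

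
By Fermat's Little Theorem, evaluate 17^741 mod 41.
By Fermat: 17^{40} ≡ 1 (mod 41). 741 ≡ 21 (mod 40). So 17^{741} ≡ 17^{21} ≡ 24 (mod 41)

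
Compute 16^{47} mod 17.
16

Using successive squaring:
Binary expansion of 47: 101111
Powers of 16 mod 17 (each is the square of the previous):
  16^1 ≡ 16 (mod 17)
  16^2 ≡ 16² = 256 ≡ 1 (mod 17)
  16^4 ≡ 1² = 1 ≡ 1 (mod 17)
  16^8 ≡ 1² = 1 ≡ 1 (mod 17)
  16^16 ≡ 1² = 1 ≡ 1 (mod 17)
  16^32 ≡ 1² = 1 ≡ 1 (mod 17)
47 = 32 + 8 + 4 + 2 + 1, so 16^47 = 16^32 × 16^8 × 16^4 × 16^2 × 16^1 ≡ 1 × 1 × 1 × 1 × 16 (mod 17)
Multiplying step by step:
  1 × 1 = 1 ≡ 1 (mod 17)
  1 × 1 = 1 ≡ 1 (mod 17)
  1 × 1 = 1 ≡ 1 (mod 17)
  1 × 16 = 16 ≡ 16 (mod 17)
Result: 16^47 ≡ 16 (mod 17)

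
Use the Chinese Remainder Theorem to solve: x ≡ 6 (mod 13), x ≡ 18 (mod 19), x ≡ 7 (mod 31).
968

Using the Chinese Remainder Theorem:
M = product of moduli = 7657
For equation 1: M_1 = 589, 589 ≡ 4 (mod 13), inverse of 589 mod 13 is 10 (check: 4 × 10 = 40 ≡ 1 (mod 13))
For equation 2: M_2 = 403, 403 ≡ 4 (mod 19), inverse of 403 mod 19 is 5 (check: 4 × 5 = 20 ≡ 1 (mod 19))
For equation 3: M_3 = 247, 247 ≡ 30 (mod 31), inverse of 247 mod 31 is 30 (check: 30 × 30 = 900 ≡ 1 (mod 31))
Combine: x ≡ Σ r_i×M_i×(M_i⁻¹ mod m_i) = 6×589×10 + 18×403×5 + 7×247×30 = 35340 + 36270 + 51870 = 123480
123480 mod 7657 = 968
x ≡ 968 (mod 7657)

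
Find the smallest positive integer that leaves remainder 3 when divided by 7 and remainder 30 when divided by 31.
M = 7 × 31 = 217. M₁ = 31, y₁ ≡ 5 (mod 7). M₂ = 7, y₂ ≡ 9 (mod 31). z = 3×31×5 + 30×7×9 ≡ 185 (mod 217). The smallest positive such number is 185.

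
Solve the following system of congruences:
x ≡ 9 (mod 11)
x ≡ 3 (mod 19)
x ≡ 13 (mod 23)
174

Using the Chinese Remainder Theorem:
M = product of moduli = 4807
For equation 1: M_1 = 437, 437 ≡ 8 (mod 11), inverse of 437 mod 11 is 7 (check: 8 × 7 = 56 ≡ 1 (mod 11))
For equation 2: M_2 = 253, 253 ≡ 6 (mod 19), inverse of 253 mod 19 is 16 (check: 6 × 16 = 96 ≡ 1 (mod 19))
For equation 3: M_3 = 209, 209 ≡ 2 (mod 23), inverse of 209 mod 23 is 12 (check: 2 × 12 = 24 ≡ 1 (mod 23))
Combine: x ≡ Σ r_i×M_i×(M_i⁻¹ mod m_i) = 9×437×7 + 3×253×16 + 13×209×12 = 27531 + 12144 + 32604 = 72279
72279 mod 4807 = 174
x ≡ 174 (mod 4807)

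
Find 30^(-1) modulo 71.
45

Using Extended Euclidean Algorithm:
gcd(30, 71) = 1
Bezout coefficients: 30 × -26 + 71 × 11 = 1
So 30 × -26 ≡ 1 (mod 71)
The inverse is -26 mod 71 = 45
Verification: 30 × 45 = 1350 = 19 × 71 + 1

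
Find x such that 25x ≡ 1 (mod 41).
25^(-1) ≡ 23 (mod 41). Verification: 25 × 23 = 575 ≡ 1 (mod 41)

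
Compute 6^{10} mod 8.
0

Using successive squaring:
Binary expansion of 10: 1010
Powers of 6 mod 8 (each is the square of the previous):
  6^1 ≡ 6 (mod 8)
  6^2 ≡ 6² = 36 ≡ 4 (mod 8)
  6^4 ≡ 4² = 16 ≡ 0 (mod 8)
  6^8 ≡ 0² = 0 ≡ 0 (mod 8)
10 = 8 + 2, so 6^10 = 6^8 × 6^2 ≡ 0 × 4 (mod 8)
Multiplying step by step:
  0 × 4 = 0 ≡ 0 (mod 8)
Result: 6^10 ≡ 0 (mod 8)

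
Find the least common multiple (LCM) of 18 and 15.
90

First find GCD(18, 15) using the Euclidean algorithm:
18 = 1 × 15 + 3
15 = 5 × 3 + 0
GCD(18, 15) = 3

LCM formula: LCM(a, b) = (a × b) / GCD(a, b)
LCM(18, 15) = (18 × 15) / 3
LCM(18, 15) = 270 / 3
LCM(18, 15) = 90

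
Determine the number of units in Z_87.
56

Prime factorization: 87 = 3 × 29
Using the formula φ(n) = n × Π(1 - 1/p) for each prime factor p:
φ(87) = 87 × (1 - 1/3) × (1 - 1/29)
φ(87) = 56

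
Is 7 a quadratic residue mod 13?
By Euler's criterion: 7^{6} ≡ 12 (mod 13). Since this equals -1 (≡ 12), 7 is not a QR.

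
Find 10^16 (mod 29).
Using repeated squaring. 16 = 16 (binary 10000). Repeated squaring mod 29: 10^1 ≡ 10; 10^2 ≡ 10² = 100 ≡ 13; 10^4 ≡ 13² = 169 ≡ 24; 10^8 ≡ 24² = 576 ≡ 25; 10^16 ≡ 25² = 625 ≡ 16. So 10^16 ≡ 16 (mod 29).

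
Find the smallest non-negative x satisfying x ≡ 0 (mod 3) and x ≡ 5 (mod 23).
M = 3 × 23 = 69. M₁ = 23, y₁ ≡ 2 (mod 3). M₂ = 3, y₂ ≡ 8 (mod 23). x = 0×23×2 + 5×3×8 ≡ 51 (mod 69)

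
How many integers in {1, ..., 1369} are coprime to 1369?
1332

Prime factorization: 1369 = 37^2
Using the formula φ(n) = n × Π(1 - 1/p) for each prime factor p:
φ(1369) = 1369 × (1 - 1/37)
φ(1369) = 1332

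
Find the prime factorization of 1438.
2 × 719

Divide by primes starting from smallest:
1438 ÷ 2 = 719
719 ÷ 719 = 1

1438 = 2 × 719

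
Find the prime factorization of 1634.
2 × 19 × 43

Divide by primes starting from smallest:
1634 ÷ 2 = 817
817 ÷ 19 = 43
43 ÷ 43 = 1

1634 = 2 × 19 × 43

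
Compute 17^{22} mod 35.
4

Using successive squaring:
Binary expansion of 22: 10110
Powers of 17 mod 35 (each is the square of the previous):
  17^1 ≡ 17 (mod 35)
  17^2 ≡ 17² = 289 ≡ 9 (mod 35)
  17^4 ≡ 9² = 81 ≡ 11 (mod 35)
  17^8 ≡ 11² = 121 ≡ 16 (mod 35)
  17^16 ≡ 16² = 256 ≡ 11 (mod 35)
22 = 16 + 4 + 2, so 17^22 = 17^16 × 17^4 × 17^2 ≡ 11 × 11 × 9 (mod 35)
Multiplying step by step:
  11 × 11 = 121 ≡ 16 (mod 35)
  16 × 9 = 144 ≡ 4 (mod 35)
Result: 17^22 ≡ 4 (mod 35)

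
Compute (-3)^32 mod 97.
Using repeated squaring. (-3) ≡ 94 (mod 97). 32 = 32 (binary 100000). Repeated squaring mod 97: 94^1 ≡ 94; 94^2 ≡ 94² = 8836 ≡ 9; 94^4 ≡ 9² = 81 ≡ 81; 94^8 ≡ 81² = 6561 ≡ 62; 94^16 ≡ 62² = 3844 ≡ 61; 94^32 ≡ 61² = 3721 ≡ 35. So (-3)^32 ≡ 35 (mod 97).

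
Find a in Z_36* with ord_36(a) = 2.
17 has order 2 mod 36 since 17^{2} ≡ 1 (mod 36) and no smaller power works.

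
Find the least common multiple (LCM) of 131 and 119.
15589

First find GCD(131, 119) using the Euclidean algorithm:
131 = 1 × 119 + 12
119 = 9 × 12 + 11
12 = 1 × 11 + 1
11 = 11 × 1 + 0
GCD(131, 119) = 1

LCM formula: LCM(a, b) = (a × b) / GCD(a, b)
LCM(131, 119) = (131 × 119) / 1
LCM(131, 119) = 15589 / 1
LCM(131, 119) = 15589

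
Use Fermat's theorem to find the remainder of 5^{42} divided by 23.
12

By Fermat's Little Theorem, a^(p-1) ≡ 1 (mod p) for prime p and gcd(a, p) = 1
Here p = 23, so 5^22 ≡ 1 (mod 23)
We can reduce the exponent: 42 mod 22 = 20
So 5^42 ≡ 5^20 (mod 23)
Computing: 5^20 mod 23 = 12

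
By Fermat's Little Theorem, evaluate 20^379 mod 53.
By Fermat: 20^{52} ≡ 1 (mod 53). 379 ≡ 15 (mod 52). So 20^{379} ≡ 20^{15} ≡ 22 (mod 53)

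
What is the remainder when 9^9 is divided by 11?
9 = 8 + 1 (binary 1001). Repeated squaring mod 11: 9^1 ≡ 9; 9^2 ≡ 9² = 81 ≡ 4; 9^4 ≡ 4² = 16 ≡ 5; 9^8 ≡ 5² = 25 ≡ 3. Multiply: 9^9 = 9^8 × 9^1 ≡ 3 × 9 (mod 11): 3 × 9 = 27 ≡ 5. So 9^9 ≡ 5 (mod 11).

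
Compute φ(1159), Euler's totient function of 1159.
1080

Prime factorization: 1159 = 19 × 61
Using the formula φ(n) = n × Π(1 - 1/p) for each prime factor p:
φ(1159) = 1159 × (1 - 1/19) × (1 - 1/61)
φ(1159) = 1080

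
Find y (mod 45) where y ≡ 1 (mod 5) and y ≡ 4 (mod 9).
M = 5 × 9 = 45. M₁ = 9, y₁ ≡ 4 (mod 5). M₂ = 5, y₂ ≡ 2 (mod 9). y = 1×9×4 + 4×5×2 ≡ 31 (mod 45)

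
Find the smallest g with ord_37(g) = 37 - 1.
p - 1 = 36 has prime divisors 2, 3. h is a primitive root mod 37 iff h^(36/q) ≢ 1 (mod 37) for each such q.
h = 2: 2^18 ≡ 36, 2^12 ≡ 26 (mod 37); none is 1, so 2 has order 36 and is a primitive root.
The smallest primitive root mod 37 is g = 2.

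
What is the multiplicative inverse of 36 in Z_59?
41

Using Extended Euclidean Algorithm:
gcd(36, 59) = 1
Bezout coefficients: 36 × -18 + 59 × 11 = 1
So 36 × -18 ≡ 1 (mod 59)
The inverse is -18 mod 59 = 41
Verification: 36 × 41 = 1476 = 25 × 59 + 1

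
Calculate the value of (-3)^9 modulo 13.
(-3) ≡ 10 (mod 13). 9 = 8 + 1 (binary 1001). Repeated squaring mod 13: 10^1 ≡ 10; 10^2 ≡ 10² = 100 ≡ 9; 10^4 ≡ 9² = 81 ≡ 3; 10^8 ≡ 3² = 9 ≡ 9. Multiply: (-3)^9 ≡ 10^8 × 10^1 ≡ 9 × 10 (mod 13): 9 × 10 = 90 ≡ 12. So (-3)^9 ≡ 12 (mod 13).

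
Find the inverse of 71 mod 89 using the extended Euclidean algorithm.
Extended GCD: 71(-5) + 89(4) = 1. So 71^(-1) ≡ 84 ≡ 84 (mod 89). Verify: 71 × 84 = 5964 ≡ 1 (mod 89)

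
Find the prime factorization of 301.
7 × 43

Divide by primes starting from smallest:
301 ÷ 7 = 43
43 ÷ 43 = 1

301 = 7 × 43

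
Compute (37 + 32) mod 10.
9

(37 + 32) = 69
69 mod 10 = 9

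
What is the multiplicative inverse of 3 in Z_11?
4

Using Extended Euclidean Algorithm:
gcd(3, 11) = 1
Bezout coefficients: 3 × 4 + 11 × -1 = 1
So 3 × 4 ≡ 1 (mod 11)
The inverse is 4 mod 11 = 4
Verification: 3 × 4 = 12 = 1 × 11 + 1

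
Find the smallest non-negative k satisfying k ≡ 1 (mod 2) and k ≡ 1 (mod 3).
M = 2 × 3 = 6. M₁ = 3, y₁ ≡ 1 (mod 2). M₂ = 2, y₂ ≡ 2 (mod 3). k = 1×3×1 + 1×2×2 ≡ 1 (mod 6)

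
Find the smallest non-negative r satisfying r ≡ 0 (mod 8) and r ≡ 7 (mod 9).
M = 8 × 9 = 72. M₁ = 9, y₁ ≡ 1 (mod 8). M₂ = 8, y₂ ≡ 8 (mod 9). r = 0×9×1 + 7×8×8 ≡ 16 (mod 72)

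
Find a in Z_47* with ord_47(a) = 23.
2 has order 23 mod 47 since 2^{23} ≡ 1 (mod 47) and no smaller power works.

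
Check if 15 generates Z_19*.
p - 1 = 18 has prime divisors 2, 3. Check 15^(18/q) mod 19 for each: 15^(18/2) = 15^9 ≡ 18, 15^(18/3) = 15^6 ≡ 11 (mod 19). None of these is 1, so 15 has order 18 = φ(19), so it is a primitive root mod 19.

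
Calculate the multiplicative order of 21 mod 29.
Powers of 21 mod 29: 21^1≡21, 21^2≡6, 21^3≡10, 21^4≡7, 21^5≡2, 21^6≡13, 21^7≡12, 21^8≡20, 21^9≡14, 21^10≡4, 21^11≡26, 21^12≡24, 21^13≡11, 21^14≡28, 21^15≡8, 21^16≡23, 21^17≡19, 21^18≡22, 21^19≡27, 21^20≡16, 21^21≡17, 21^22≡9, 21^23≡15, 21^24≡25, 21^25≡3, 21^26≡5, 21^27≡18, 21^28≡1. Order = 28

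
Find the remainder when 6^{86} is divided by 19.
By Fermat: 6^{18} ≡ 1 (mod 19). 86 = 4×18 + 14. So 6^{86} ≡ 6^{14} ≡ 5 (mod 19)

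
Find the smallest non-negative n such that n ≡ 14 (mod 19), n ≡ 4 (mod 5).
14

Using the Chinese Remainder Theorem:
M = product of moduli = 95
For equation 1: M_1 = 5, 5 ≡ 5 (mod 19), inverse of 5 mod 19 is 4 (check: 5 × 4 = 20 ≡ 1 (mod 19))
For equation 2: M_2 = 19, 19 ≡ 4 (mod 5), inverse of 19 mod 5 is 4 (check: 4 × 4 = 16 ≡ 1 (mod 5))
Combine: n ≡ Σ r_i×M_i×(M_i⁻¹ mod m_i) = 14×5×4 + 4×19×4 = 280 + 304 = 584
584 mod 95 = 14
n ≡ 14 (mod 95)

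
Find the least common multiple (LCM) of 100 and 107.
10700

First find GCD(100, 107) using the Euclidean algorithm:
100 = 0 × 107 + 100
107 = 1 × 100 + 7
100 = 14 × 7 + 2
7 = 3 × 2 + 1
2 = 2 × 1 + 0
GCD(100, 107) = 1

LCM formula: LCM(a, b) = (a × b) / GCD(a, b)
LCM(100, 107) = (100 × 107) / 1
LCM(100, 107) = 10700 / 1
LCM(100, 107) = 10700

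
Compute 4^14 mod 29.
Using repeated squaring. 14 = 8 + 4 + 2 (binary 1110). Repeated squaring mod 29: 4^1 ≡ 4; 4^2 ≡ 4² = 16 ≡ 16; 4^4 ≡ 16² = 256 ≡ 24; 4^8 ≡ 24² = 576 ≡ 25. Multiply: 4^14 = 4^8 × 4^4 × 4^2 ≡ 25 × 24 × 16 (mod 29): 25 × 24 = 600 ≡ 20; 20 × 16 = 320 ≡ 1. So 4^14 ≡ 1 (mod 29).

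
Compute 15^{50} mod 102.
21

Using successive squaring:
Binary expansion of 50: 110010
Powers of 15 mod 102 (each is the square of the previous):
  15^1 ≡ 15 (mod 102)
  15^2 ≡ 15² = 225 ≡ 21 (mod 102)
  15^4 ≡ 21² = 441 ≡ 33 (mod 102)
  15^8 ≡ 33² = 1089 ≡ 69 (mod 102)
  15^16 ≡ 69² = 4761 ≡ 69 (mod 102)
  15^32 ≡ 69² = 4761 ≡ 69 (mod 102)
50 = 32 + 16 + 2, so 15^50 = 15^32 × 15^16 × 15^2 ≡ 69 × 69 × 21 (mod 102)
Multiplying step by step:
  69 × 69 = 4761 ≡ 69 (mod 102)
  69 × 21 = 1449 ≡ 21 (mod 102)
Result: 15^50 ≡ 21 (mod 102)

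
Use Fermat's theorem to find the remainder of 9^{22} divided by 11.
4

By Fermat's Little Theorem, a^(p-1) ≡ 1 (mod p) for prime p and gcd(a, p) = 1
Here p = 11, so 9^10 ≡ 1 (mod 11)
We can reduce the exponent: 22 mod 10 = 2
So 9^22 ≡ 9^2 (mod 11)
Computing: 9^2 mod 11 = 4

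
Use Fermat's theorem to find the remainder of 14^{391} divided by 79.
14

By Fermat's Little Theorem, a^(p-1) ≡ 1 (mod p) for prime p and gcd(a, p) = 1
Here p = 79, so 14^78 ≡ 1 (mod 79)
We can reduce the exponent: 391 mod 78 = 1
So 14^391 ≡ 14^1 (mod 79)
Computing: 14^1 mod 79 = 14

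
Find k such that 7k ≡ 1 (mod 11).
7^(-1) ≡ 8 (mod 11). Verification: 7 × 8 = 56 ≡ 1 (mod 11)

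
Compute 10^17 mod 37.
Using repeated squaring. 17 = 16 + 1 (binary 10001). Repeated squaring mod 37: 10^1 ≡ 10; 10^2 ≡ 10² = 100 ≡ 26; 10^4 ≡ 26² = 676 ≡ 10; 10^8 ≡ 10² = 100 ≡ 26; 10^16 ≡ 26² = 676 ≡ 10. Multiply: 10^17 = 10^16 × 10^1 ≡ 10 × 10 (mod 37): 10 × 10 = 100 ≡ 26. So 10^17 ≡ 26 (mod 37).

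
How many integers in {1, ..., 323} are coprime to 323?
288

Prime factorization: 323 = 17 × 19
Using the formula φ(n) = n × Π(1 - 1/p) for each prime factor p:
φ(323) = 323 × (1 - 1/17) × (1 - 1/19)
φ(323) = 288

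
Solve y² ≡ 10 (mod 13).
The square roots of 10 mod 13 are 7 and 6. Verify: 7² = 49 ≡ 10 (mod 13)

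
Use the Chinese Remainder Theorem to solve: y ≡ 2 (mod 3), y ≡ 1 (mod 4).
M = 3 × 4 = 12. M₁ = 4, y₁ ≡ 1 (mod 3). M₂ = 3, y₂ ≡ 3 (mod 4). y = 2×4×1 + 1×3×3 ≡ 5 (mod 12)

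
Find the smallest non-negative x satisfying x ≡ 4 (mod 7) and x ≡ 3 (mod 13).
M = 7 × 13 = 91. M₁ = 13, y₁ ≡ 6 (mod 7). M₂ = 7, y₂ ≡ 2 (mod 13). x = 4×13×6 + 3×7×2 ≡ 81 (mod 91)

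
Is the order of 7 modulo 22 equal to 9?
No, the actual order is 10, not 9.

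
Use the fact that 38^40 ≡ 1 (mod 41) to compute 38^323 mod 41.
By Fermat: 38^{40} ≡ 1 (mod 41). 323 = 8×40 + 3. So 38^{323} ≡ 38^{3} ≡ 14 (mod 41)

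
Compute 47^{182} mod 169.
168

Using successive squaring:
Binary expansion of 182: 10110110
Powers of 47 mod 169 (each is the square of the previous):
  47^1 ≡ 47 (mod 169)
  47^2 ≡ 47² = 2209 ≡ 12 (mod 169)
  47^4 ≡ 12² = 144 ≡ 144 (mod 169)
  47^8 ≡ 144² = 20736 ≡ 118 (mod 169)
  47^16 ≡ 118² = 13924 ≡ 66 (mod 169)
  47^32 ≡ 66² = 4356 ≡ 131 (mod 169)
  47^64 ≡ 131² = 17161 ≡ 92 (mod 169)
  47^128 ≡ 92² = 8464 ≡ 14 (mod 169)
182 = 128 + 32 + 16 + 4 + 2, so 47^182 = 47^128 × 47^32 × 47^16 × 47^4 × 47^2 ≡ 14 × 131 × 66 × 144 × 12 (mod 169)
Multiplying step by step:
  14 × 131 = 1834 ≡ 144 (mod 169)
  144 × 66 = 9504 ≡ 40 (mod 169)
  40 × 144 = 5760 ≡ 14 (mod 169)
  14 × 12 = 168 ≡ 168 (mod 169)
Result: 47^182 ≡ 168 (mod 169)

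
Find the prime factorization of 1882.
2 × 941

Divide by primes starting from smallest:
1882 ÷ 2 = 941
941 ÷ 941 = 1

1882 = 2 × 941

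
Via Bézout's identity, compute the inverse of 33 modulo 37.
Extended GCD: 33(9) + 37(-8) = 1. So 33^(-1) ≡ 9 ≡ 9 (mod 37). Verify: 33 × 9 = 297 ≡ 1 (mod 37)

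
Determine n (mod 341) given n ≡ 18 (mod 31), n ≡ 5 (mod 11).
49

Using the Chinese Remainder Theorem:
M = product of moduli = 341
For equation 1: M_1 = 11, 11 ≡ 11 (mod 31), inverse of 11 mod 31 is 17 (check: 11 × 17 = 187 ≡ 1 (mod 31))
For equation 2: M_2 = 31, 31 ≡ 9 (mod 11), inverse of 31 mod 11 is 5 (check: 9 × 5 = 45 ≡ 1 (mod 11))
Combine: n ≡ Σ r_i×M_i×(M_i⁻¹ mod m_i) = 18×11×17 + 5×31×5 = 3366 + 775 = 4141
4141 mod 341 = 49
n ≡ 49 (mod 341)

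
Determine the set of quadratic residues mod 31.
QRs mod 31: {1, 2, 4, 5, 7, 8, 9, 10, 14, 16, 18, 19, 20, 25, 28}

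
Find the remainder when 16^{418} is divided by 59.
By Fermat: 16^{58} ≡ 1 (mod 59). 418 = 7×58 + 12. So 16^{418} ≡ 16^{12} ≡ 45 (mod 59)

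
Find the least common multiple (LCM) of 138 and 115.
690

First find GCD(138, 115) using the Euclidean algorithm:
138 = 1 × 115 + 23
115 = 5 × 23 + 0
GCD(138, 115) = 23

LCM formula: LCM(a, b) = (a × b) / GCD(a, b)
LCM(138, 115) = (138 × 115) / 23
LCM(138, 115) = 15870 / 23
LCM(138, 115) = 690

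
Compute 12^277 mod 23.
Using Fermat: 12^{22} ≡ 1 (mod 23). 277 ≡ 13 (mod 22). So 12^{277} ≡ 12^{13} ≡ 6 (mod 23)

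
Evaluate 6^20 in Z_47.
Using repeated squaring. 20 = 16 + 4 (binary 10100). Repeated squaring mod 47: 6^1 ≡ 6; 6^2 ≡ 6² = 36 ≡ 36; 6^4 ≡ 36² = 1296 ≡ 27; 6^8 ≡ 27² = 729 ≡ 24; 6^16 ≡ 24² = 576 ≡ 12. Multiply: 6^20 = 6^16 × 6^4 ≡ 12 × 27 (mod 47): 12 × 27 = 324 ≡ 42. So 6^20 ≡ 42 (mod 47).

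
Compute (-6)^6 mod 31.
(-6) ≡ 25 (mod 31). 6 = 4 + 2 (binary 110). Repeated squaring mod 31: 25^1 ≡ 25; 25^2 ≡ 25² = 625 ≡ 5; 25^4 ≡ 5² = 25 ≡ 25. Multiply: (-6)^6 ≡ 25^4 × 25^2 ≡ 25 × 5 (mod 31): 25 × 5 = 125 ≡ 1. So (-6)^6 ≡ 1 (mod 31).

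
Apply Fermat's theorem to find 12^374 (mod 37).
By Fermat: 12^{36} ≡ 1 (mod 37). 374 ≡ 14 (mod 36). So 12^{374} ≡ 12^{14} ≡ 7 (mod 37)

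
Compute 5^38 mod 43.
Using repeated squaring. 38 = 32 + 4 + 2 (binary 100110). Repeated squaring mod 43: 5^1 ≡ 5; 5^2 ≡ 5² = 25 ≡ 25; 5^4 ≡ 25² = 625 ≡ 23; 5^8 ≡ 23² = 529 ≡ 13; 5^16 ≡ 13² = 169 ≡ 40; 5^32 ≡ 40² = 1600 ≡ 9. Multiply: 5^38 = 5^32 × 5^4 × 5^2 ≡ 9 × 23 × 25 (mod 43): 9 × 23 = 207 ≡ 35; 35 × 25 = 875 ≡ 15. So 5^38 ≡ 15 (mod 43).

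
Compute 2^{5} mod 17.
15

Using successive squaring:
Binary expansion of 5: 101
Powers of 2 mod 17 (each is the square of the previous):
  2^1 ≡ 2 (mod 17)
  2^2 ≡ 2² = 4 ≡ 4 (mod 17)
  2^4 ≡ 4² = 16 ≡ 16 (mod 17)
5 = 4 + 1, so 2^5 = 2^4 × 2^1 ≡ 16 × 2 (mod 17)
Multiplying step by step:
  16 × 2 = 32 ≡ 15 (mod 17)
Result: 2^5 ≡ 15 (mod 17)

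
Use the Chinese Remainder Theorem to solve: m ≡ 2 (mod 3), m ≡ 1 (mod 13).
M = 3 × 13 = 39. M₁ = 13, y₁ ≡ 1 (mod 3). M₂ = 3, y₂ ≡ 9 (mod 13). m = 2×13×1 + 1×3×9 ≡ 14 (mod 39)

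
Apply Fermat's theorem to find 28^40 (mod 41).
By Fermat's Little Theorem, 28^{40} ≡ 1 (mod 41) since 41 is prime and gcd(28, 41) = 1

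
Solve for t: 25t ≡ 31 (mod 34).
23

Since gcd(25, 34) = 1 divides 31, a solution exists.
Multiply both sides by the inverse of 25 mod 34:
  25^(-1) mod 34 = 15
  x ≡ 15 × 31 ≡ 465 ≡ 23 (mod 34)
Verification: 25 × 23 = 575 = 16 × 34 + 31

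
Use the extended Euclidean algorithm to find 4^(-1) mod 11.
Extended GCD: 4(3) + 11(-1) = 1. So 4^(-1) ≡ 3 ≡ 3 (mod 11). Verify: 4 × 3 = 12 ≡ 1 (mod 11)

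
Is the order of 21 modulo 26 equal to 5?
No, the actual order is 4, not 5.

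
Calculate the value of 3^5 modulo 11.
5 = 4 + 1 (binary 101). Repeated squaring mod 11: 3^1 ≡ 3; 3^2 ≡ 3² = 9 ≡ 9; 3^4 ≡ 9² = 81 ≡ 4. Multiply: 3^5 = 3^4 × 3^1 ≡ 4 × 3 (mod 11): 4 × 3 = 12 ≡ 1. So 3^5 ≡ 1 (mod 11).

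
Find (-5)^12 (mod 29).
Using repeated squaring. (-5) ≡ 24 (mod 29). 12 = 8 + 4 (binary 1100). Repeated squaring mod 29: 24^1 ≡ 24; 24^2 ≡ 24² = 576 ≡ 25; 24^4 ≡ 25² = 625 ≡ 16; 24^8 ≡ 16² = 256 ≡ 24. Multiply: (-5)^12 ≡ 24^8 × 24^4 ≡ 24 × 16 (mod 29): 24 × 16 = 384 ≡ 7. So (-5)^12 ≡ 7 (mod 29).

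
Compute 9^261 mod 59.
Using Fermat: 9^{58} ≡ 1 (mod 59). 261 ≡ 29 (mod 58). So 9^{261} ≡ 9^{29} ≡ 1 (mod 59)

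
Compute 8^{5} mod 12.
8

Using successive squaring:
Binary expansion of 5: 101
Powers of 8 mod 12 (each is the square of the previous):
  8^1 ≡ 8 (mod 12)
  8^2 ≡ 8² = 64 ≡ 4 (mod 12)
  8^4 ≡ 4² = 16 ≡ 4 (mod 12)
5 = 4 + 1, so 8^5 = 8^4 × 8^1 ≡ 4 × 8 (mod 12)
Multiplying step by step:
  4 × 8 = 32 ≡ 8 (mod 12)
Result: 8^5 ≡ 8 (mod 12)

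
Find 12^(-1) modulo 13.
12

Using Extended Euclidean Algorithm:
gcd(12, 13) = 1
Bezout coefficients: 12 × -1 + 13 × 1 = 1
So 12 × -1 ≡ 1 (mod 13)
The inverse is -1 mod 13 = 12
Verification: 12 × 12 = 144 = 11 × 13 + 1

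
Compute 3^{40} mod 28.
25

Using successive squaring:
Binary expansion of 40: 101000
Powers of 3 mod 28 (each is the square of the previous):
  3^1 ≡ 3 (mod 28)
  3^2 ≡ 3² = 9 ≡ 9 (mod 28)
  3^4 ≡ 9² = 81 ≡ 25 (mod 28)
  3^8 ≡ 25² = 625 ≡ 9 (mod 28)
  3^16 ≡ 9² = 81 ≡ 25 (mod 28)
  3^32 ≡ 25² = 625 ≡ 9 (mod 28)
40 = 32 + 8, so 3^40 = 3^32 × 3^8 ≡ 9 × 9 (mod 28)
Multiplying step by step:
  9 × 9 = 81 ≡ 25 (mod 28)
Result: 3^40 ≡ 25 (mod 28)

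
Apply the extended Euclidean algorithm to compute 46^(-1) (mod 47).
Extended GCD: 46(-1) + 47(1) = 1. So 46^(-1) ≡ 46 ≡ 46 (mod 47). Verify: 46 × 46 = 2116 ≡ 1 (mod 47)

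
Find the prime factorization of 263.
263

Divide by primes starting from smallest:
263 ÷ 263 = 1

263 = 263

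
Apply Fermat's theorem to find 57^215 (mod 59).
By Fermat: 57^{58} ≡ 1 (mod 59). 215 = 3×58 + 41. So 57^{215} ≡ 57^{41} ≡ 25 (mod 59)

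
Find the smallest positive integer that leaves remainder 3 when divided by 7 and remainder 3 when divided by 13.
M = 7 × 13 = 91. M₁ = 13, y₁ ≡ 6 (mod 7). M₂ = 7, y₂ ≡ 2 (mod 13). z = 3×13×6 + 3×7×2 ≡ 3 (mod 91). The smallest positive such number is 3.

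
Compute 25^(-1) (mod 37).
25^(-1) ≡ 3 (mod 37). Verification: 25 × 3 = 75 ≡ 1 (mod 37)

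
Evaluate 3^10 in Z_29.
10 = 8 + 2 (binary 1010). Repeated squaring mod 29: 3^1 ≡ 3; 3^2 ≡ 3² = 9 ≡ 9; 3^4 ≡ 9² = 81 ≡ 23; 3^8 ≡ 23² = 529 ≡ 7. Multiply: 3^10 = 3^8 × 3^2 ≡ 7 × 9 (mod 29): 7 × 9 = 63 ≡ 5. So 3^10 ≡ 5 (mod 29).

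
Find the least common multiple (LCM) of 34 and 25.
850

First find GCD(34, 25) using the Euclidean algorithm:
34 = 1 × 25 + 9
25 = 2 × 9 + 7
9 = 1 × 7 + 2
7 = 3 × 2 + 1
2 = 2 × 1 + 0
GCD(34, 25) = 1

LCM formula: LCM(a, b) = (a × b) / GCD(a, b)
LCM(34, 25) = (34 × 25) / 1
LCM(34, 25) = 850 / 1
LCM(34, 25) = 850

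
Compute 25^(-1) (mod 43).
25^(-1) ≡ 31 (mod 43). Verification: 25 × 31 = 775 ≡ 1 (mod 43)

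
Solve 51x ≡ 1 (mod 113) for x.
51^(-1) ≡ 82 (mod 113). Verification: 51 × 82 = 4182 ≡ 1 (mod 113)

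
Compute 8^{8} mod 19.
7

Using successive squaring:
Binary expansion of 8: 1000
Powers of 8 mod 19 (each is the square of the previous):
  8^1 ≡ 8 (mod 19)
  8^2 ≡ 8² = 64 ≡ 7 (mod 19)
  8^4 ≡ 7² = 49 ≡ 11 (mod 19)
  8^8 ≡ 11² = 121 ≡ 7 (mod 19)
8 is a power of 2, so 8^8 is the last square: ≡ 7 (mod 19)
Result: 8^8 ≡ 7 (mod 19)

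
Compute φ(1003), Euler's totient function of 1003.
928

Prime factorization: 1003 = 17 × 59
Using the formula φ(n) = n × Π(1 - 1/p) for each prime factor p:
φ(1003) = 1003 × (1 - 1/17) × (1 - 1/59)
φ(1003) = 928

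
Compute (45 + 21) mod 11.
0

(45 + 21) = 66
66 mod 11 = 0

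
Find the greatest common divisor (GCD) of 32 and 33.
1

Using the Euclidean algorithm:
32 = 0 × 33 + 32
33 = 1 × 32 + 1
32 = 32 × 1 + 0

GCD(32, 33) = 1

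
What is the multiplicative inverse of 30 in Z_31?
30

Using Extended Euclidean Algorithm:
gcd(30, 31) = 1
Bezout coefficients: 30 × -1 + 31 × 1 = 1
So 30 × -1 ≡ 1 (mod 31)
The inverse is -1 mod 31 = 30
Verification: 30 × 30 = 900 = 29 × 31 + 1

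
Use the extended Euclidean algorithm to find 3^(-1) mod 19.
Extended GCD: 3(-6) + 19(1) = 1. So 3^(-1) ≡ 13 ≡ 13 (mod 19). Verify: 3 × 13 = 39 ≡ 1 (mod 19)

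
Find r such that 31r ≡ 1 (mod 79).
31^(-1) ≡ 51 (mod 79). Verification: 31 × 51 = 1581 ≡ 1 (mod 79)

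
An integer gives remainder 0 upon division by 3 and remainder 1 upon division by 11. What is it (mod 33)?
M = 3 × 11 = 33. M₁ = 11, y₁ ≡ 2 (mod 3). M₂ = 3, y₂ ≡ 4 (mod 11). y = 0×11×2 + 1×3×4 ≡ 12 (mod 33). The smallest positive such number is 12.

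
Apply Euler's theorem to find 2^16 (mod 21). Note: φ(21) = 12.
By Euler: 2^{12} ≡ 1 (mod 21) since gcd(2, 21) = 1. 16 = 1×12 + 4. So 2^{16} ≡ 2^{4} ≡ 16 (mod 21)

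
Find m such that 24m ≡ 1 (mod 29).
24^(-1) ≡ 23 (mod 29). Verification: 24 × 23 = 552 ≡ 1 (mod 29)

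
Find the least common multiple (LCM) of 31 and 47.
1457

First find GCD(31, 47) using the Euclidean algorithm:
31 = 0 × 47 + 31
47 = 1 × 31 + 16
31 = 1 × 16 + 15
16 = 1 × 15 + 1
15 = 15 × 1 + 0
GCD(31, 47) = 1

LCM formula: LCM(a, b) = (a × b) / GCD(a, b)
LCM(31, 47) = (31 × 47) / 1
LCM(31, 47) = 1457 / 1
LCM(31, 47) = 1457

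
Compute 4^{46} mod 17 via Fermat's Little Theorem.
16

By Fermat's Little Theorem, a^(p-1) ≡ 1 (mod p) for prime p and gcd(a, p) = 1
Here p = 17, so 4^16 ≡ 1 (mod 17)
We can reduce the exponent: 46 mod 16 = 14
So 4^46 ≡ 4^14 (mod 17)
Computing: 4^14 mod 17 = 16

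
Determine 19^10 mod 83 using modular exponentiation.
10 = 8 + 2 (binary 1010). Repeated squaring mod 83: 19^1 ≡ 19; 19^2 ≡ 19² = 361 ≡ 29; 19^4 ≡ 29² = 841 ≡ 11; 19^8 ≡ 11² = 121 ≡ 38. Multiply: 19^10 = 19^8 × 19^2 ≡ 38 × 29 (mod 83): 38 × 29 = 1102 ≡ 23. So 19^10 ≡ 23 (mod 83).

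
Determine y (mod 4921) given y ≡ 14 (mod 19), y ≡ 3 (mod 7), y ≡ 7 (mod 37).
451

Using the Chinese Remainder Theorem:
M = product of moduli = 4921
For equation 1: M_1 = 259, 259 ≡ 12 (mod 19), inverse of 259 mod 19 is 8 (check: 12 × 8 = 96 ≡ 1 (mod 19))
For equation 2: M_2 = 703, 703 ≡ 3 (mod 7), inverse of 703 mod 7 is 5 (check: 3 × 5 = 15 ≡ 1 (mod 7))
For equation 3: M_3 = 133, 133 ≡ 22 (mod 37), inverse of 133 mod 37 is 32 (check: 22 × 32 = 704 ≡ 1 (mod 37))
Combine: y ≡ Σ r_i×M_i×(M_i⁻¹ mod m_i) = 14×259×8 + 3×703×5 + 7×133×32 = 29008 + 10545 + 29792 = 69345
69345 mod 4921 = 451
y ≡ 451 (mod 4921)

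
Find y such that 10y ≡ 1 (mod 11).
10^(-1) ≡ 10 (mod 11). Verification: 10 × 10 = 100 ≡ 1 (mod 11)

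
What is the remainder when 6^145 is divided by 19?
Using Fermat: 6^{18} ≡ 1 (mod 19). 145 ≡ 1 (mod 18). So 6^{145} ≡ 6^{1} ≡ 6 (mod 19)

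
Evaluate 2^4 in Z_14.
4 = 4 (binary 100). Repeated squaring mod 14: 2^1 ≡ 2; 2^2 ≡ 2² = 4 ≡ 4; 2^4 ≡ 4² = 16 ≡ 2. So 2^4 ≡ 2 (mod 14).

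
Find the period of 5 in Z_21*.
Powers of 5 mod 21: 5^1≡5, 5^2≡4, 5^3≡20, 5^4≡16, 5^5≡17, 5^6≡1. Order = 6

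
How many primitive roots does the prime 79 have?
Number of primitive roots mod 79 = φ(78) = 24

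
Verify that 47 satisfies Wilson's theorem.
(46)! mod 47 = 46. Since this equals -1 (mod 47), Wilson confirms 47 is prime.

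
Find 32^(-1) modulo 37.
22

Using Extended Euclidean Algorithm:
gcd(32, 37) = 1
Bezout coefficients: 32 × -15 + 37 × 13 = 1
So 32 × -15 ≡ 1 (mod 37)
The inverse is -15 mod 37 = 22
Verification: 32 × 22 = 704 = 19 × 37 + 1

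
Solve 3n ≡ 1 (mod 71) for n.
24

Using Extended Euclidean Algorithm:
gcd(3, 71) = 1
Bezout coefficients: 3 × 24 + 71 × -1 = 1
So 3 × 24 ≡ 1 (mod 71)
The inverse is 24 mod 71 = 24
Verification: 3 × 24 = 72 = 1 × 71 + 1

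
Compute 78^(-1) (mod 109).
7

Using Extended Euclidean Algorithm:
gcd(78, 109) = 1
Bezout coefficients: 78 × 7 + 109 × -5 = 1
So 78 × 7 ≡ 1 (mod 109)
The inverse is 7 mod 109 = 7
Verification: 78 × 7 = 546 = 5 × 109 + 1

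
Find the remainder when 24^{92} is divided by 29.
By Fermat: 24^{28} ≡ 1 (mod 29). 92 = 3×28 + 8. So 24^{92} ≡ 24^{8} ≡ 24 (mod 29)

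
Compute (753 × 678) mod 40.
14

(753 × 678) = 510534
510534 mod 40 = 14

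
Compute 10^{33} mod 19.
8

Using successive squaring:
Binary expansion of 33: 100001
Powers of 10 mod 19 (each is the square of the previous):
  10^1 ≡ 10 (mod 19)
  10^2 ≡ 10² = 100 ≡ 5 (mod 19)
  10^4 ≡ 5² = 25 ≡ 6 (mod 19)
  10^8 ≡ 6² = 36 ≡ 17 (mod 19)
  10^16 ≡ 17² = 289 ≡ 4 (mod 19)
  10^32 ≡ 4² = 16 ≡ 16 (mod 19)
33 = 32 + 1, so 10^33 = 10^32 × 10^1 ≡ 16 × 10 (mod 19)
Multiplying step by step:
  16 × 10 = 160 ≡ 8 (mod 19)
Result: 10^33 ≡ 8 (mod 19)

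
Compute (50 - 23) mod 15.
12

(50 - 23) = 27
27 mod 15 = 12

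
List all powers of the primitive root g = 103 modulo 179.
g^1, g^2, ..., g^{178} mod 179: {103, 48, 111, 156, 137, 149, 132, 171, 71, 153, 7, 5, 157, 61, 18, 64, 148, 29, 123, 139, 176, 49, 35, 25, 69, 126, 90, 141, 24, 145, 78, 158, 164, 66, 175, 125, 166, 93, 92, 168, 120, 9, 32, 74, 104, 151, 159, 88, 114, 107, 102, 124, 63, 45, 160, 12, 162, 39, 79, 82, 33, 177, 152, 83, 136, 46, 84, 60, 94, 16, 37, 52, 165, 169, 44, 57, 143, 51, 62, 121, 112, 80, 6, 81, 109, 129, 41, 106, 178, 76, 131, 68, 23, 42, 30, 47, 8, 108, 26, 172, 174, 22, 118, 161, 115, 31, 150, 56, 40, 3, 130, 144, 154, 110, 53, 89, 38, 155, 34, 101, 21, 15, 113, 4, 54, 13, 86, 87, 11, 59, 170, 147, 105, 75, 28, 20, 91, 65, 72, 77, 55, 116, 134, 19, 167, 17, 140, 100, 97, 146, 2, 27, 96, 43, 133, 95, 119, 85, 163, 142, 127, 14, 10, 135, 122, 36, 128, 117, 58, 67, 99, 173, 98, 70, 50, 138, 73, 1}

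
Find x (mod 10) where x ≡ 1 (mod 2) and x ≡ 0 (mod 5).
M = 2 × 5 = 10. M₁ = 5, y₁ ≡ 1 (mod 2). M₂ = 2, y₂ ≡ 3 (mod 5). x = 1×5×1 + 0×2×3 ≡ 5 (mod 10)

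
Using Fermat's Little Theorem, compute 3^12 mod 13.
By Fermat's Little Theorem, 3^{12} ≡ 1 (mod 13) since 13 is prime and gcd(3, 13) = 1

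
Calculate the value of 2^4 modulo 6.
4 = 4 (binary 100). Repeated squaring mod 6: 2^1 ≡ 2; 2^2 ≡ 2² = 4 ≡ 4; 2^4 ≡ 4² = 16 ≡ 4. So 2^4 ≡ 4 (mod 6).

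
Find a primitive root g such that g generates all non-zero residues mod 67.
p - 1 = 66 has prime divisors 2, 3, 11. h is a primitive root mod 67 iff h^(66/q) ≢ 1 (mod 67) for each such q.
h = 2: 2^33 ≡ 66, 2^22 ≡ 37, 2^6 ≡ 64 (mod 67); none is 1, so 2 has order 66 and is a primitive root.
The smallest primitive root mod 67 is g = 2.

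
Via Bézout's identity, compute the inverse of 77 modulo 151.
Extended GCD: 77(51) + 151(-26) = 1. So 77^(-1) ≡ 51 ≡ 51 (mod 151). Verify: 77 × 51 = 3927 ≡ 1 (mod 151)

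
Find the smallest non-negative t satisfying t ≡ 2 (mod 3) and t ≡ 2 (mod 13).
M = 3 × 13 = 39. M₁ = 13, y₁ ≡ 1 (mod 3). M₂ = 3, y₂ ≡ 9 (mod 13). t = 2×13×1 + 2×3×9 ≡ 2 (mod 39)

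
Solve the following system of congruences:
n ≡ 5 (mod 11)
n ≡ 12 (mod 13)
38

Using the Chinese Remainder Theorem:
M = product of moduli = 143
For equation 1: M_1 = 13, 13 ≡ 2 (mod 11), inverse of 13 mod 11 is 6 (check: 2 × 6 = 12 ≡ 1 (mod 11))
For equation 2: M_2 = 11, 11 ≡ 11 (mod 13), inverse of 11 mod 13 is 6 (check: 11 × 6 = 66 ≡ 1 (mod 13))
Combine: n ≡ Σ r_i×M_i×(M_i⁻¹ mod m_i) = 5×13×6 + 12×11×6 = 390 + 792 = 1182
1182 mod 143 = 38
n ≡ 38 (mod 143)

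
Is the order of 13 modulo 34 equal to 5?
No, the actual order is 4, not 5.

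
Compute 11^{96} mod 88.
33

Using successive squaring:
Binary expansion of 96: 1100000
Powers of 11 mod 88 (each is the square of the previous):
  11^1 ≡ 11 (mod 88)
  11^2 ≡ 11² = 121 ≡ 33 (mod 88)
  11^4 ≡ 33² = 1089 ≡ 33 (mod 88)
  11^8 ≡ 33² = 1089 ≡ 33 (mod 88)
  11^16 ≡ 33² = 1089 ≡ 33 (mod 88)
  11^32 ≡ 33² = 1089 ≡ 33 (mod 88)
  11^64 ≡ 33² = 1089 ≡ 33 (mod 88)
96 = 64 + 32, so 11^96 = 11^64 × 11^32 ≡ 33 × 33 (mod 88)
Multiplying step by step:
  33 × 33 = 1089 ≡ 33 (mod 88)
Result: 11^96 ≡ 33 (mod 88)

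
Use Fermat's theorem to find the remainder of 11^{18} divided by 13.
12

By Fermat's Little Theorem, a^(p-1) ≡ 1 (mod p) for prime p and gcd(a, p) = 1
Here p = 13, so 11^12 ≡ 1 (mod 13)
We can reduce the exponent: 18 mod 12 = 6
So 11^18 ≡ 11^6 (mod 13)
Computing: 11^6 mod 13 = 12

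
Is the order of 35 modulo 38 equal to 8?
No, the actual order is 9, not 8.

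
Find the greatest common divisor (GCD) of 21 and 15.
3

Using the Euclidean algorithm:
21 = 1 × 15 + 6
15 = 2 × 6 + 3
6 = 2 × 3 + 0

GCD(21, 15) = 3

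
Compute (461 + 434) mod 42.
13

(461 + 434) = 895
895 mod 42 = 13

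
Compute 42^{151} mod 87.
33

Using successive squaring:
Binary expansion of 151: 10010111
Powers of 42 mod 87 (each is the square of the previous):
  42^1 ≡ 42 (mod 87)
  42^2 ≡ 42² = 1764 ≡ 24 (mod 87)
  42^4 ≡ 24² = 576 ≡ 54 (mod 87)
  42^8 ≡ 54² = 2916 ≡ 45 (mod 87)
  42^16 ≡ 45² = 2025 ≡ 24 (mod 87)
  42^32 ≡ 24² = 576 ≡ 54 (mod 87)
  42^64 ≡ 54² = 2916 ≡ 45 (mod 87)
  42^128 ≡ 45² = 2025 ≡ 24 (mod 87)
151 = 128 + 16 + 4 + 2 + 1, so 42^151 = 42^128 × 42^16 × 42^4 × 42^2 × 42^1 ≡ 24 × 24 × 54 × 24 × 42 (mod 87)
Multiplying step by step:
  24 × 24 = 576 ≡ 54 (mod 87)
  54 × 54 = 2916 ≡ 45 (mod 87)
  45 × 24 = 1080 ≡ 36 (mod 87)
  36 × 42 = 1512 ≡ 33 (mod 87)
Result: 42^151 ≡ 33 (mod 87)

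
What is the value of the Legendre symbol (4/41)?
(4/41) = 4^{20} mod 41 = 1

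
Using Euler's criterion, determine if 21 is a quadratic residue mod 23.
By Euler's criterion: 21^{11} ≡ 22 (mod 23). Since this equals -1 (≡ 22), 21 is not a QR.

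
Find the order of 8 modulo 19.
Powers of 8 mod 19: 8^1≡8, 8^2≡7, 8^3≡18, 8^4≡11, 8^5≡12, 8^6≡1. Order = 6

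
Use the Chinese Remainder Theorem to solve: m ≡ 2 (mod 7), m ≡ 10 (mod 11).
M = 7 × 11 = 77. M₁ = 11, y₁ ≡ 2 (mod 7). M₂ = 7, y₂ ≡ 8 (mod 11). m = 2×11×2 + 10×7×8 ≡ 65 (mod 77)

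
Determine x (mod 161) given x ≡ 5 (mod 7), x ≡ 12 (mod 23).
12

Using the Chinese Remainder Theorem:
M = product of moduli = 161
For equation 1: M_1 = 23, 23 ≡ 2 (mod 7), inverse of 23 mod 7 is 4 (check: 2 × 4 = 8 ≡ 1 (mod 7))
For equation 2: M_2 = 7, 7 ≡ 7 (mod 23), inverse of 7 mod 23 is 10 (check: 7 × 10 = 70 ≡ 1 (mod 23))
Combine: x ≡ Σ r_i×M_i×(M_i⁻¹ mod m_i) = 5×23×4 + 12×7×10 = 460 + 840 = 1300
1300 mod 161 = 12
x ≡ 12 (mod 161)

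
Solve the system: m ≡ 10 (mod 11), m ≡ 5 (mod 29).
M = 11 × 29 = 319. M₁ = 29, y₁ ≡ 8 (mod 11). M₂ = 11, y₂ ≡ 8 (mod 29). m = 10×29×8 + 5×11×8 ≡ 208 (mod 319)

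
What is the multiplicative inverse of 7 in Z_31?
7^(-1) ≡ 9 (mod 31). Verification: 7 × 9 = 63 ≡ 1 (mod 31)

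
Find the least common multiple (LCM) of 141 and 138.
6486

First find GCD(141, 138) using the Euclidean algorithm:
141 = 1 × 138 + 3
138 = 46 × 3 + 0
GCD(141, 138) = 3

LCM formula: LCM(a, b) = (a × b) / GCD(a, b)
LCM(141, 138) = (141 × 138) / 3
LCM(141, 138) = 19458 / 3
LCM(141, 138) = 6486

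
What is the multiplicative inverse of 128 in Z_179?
128^(-1) ≡ 7 (mod 179). Verification: 128 × 7 = 896 ≡ 1 (mod 179)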